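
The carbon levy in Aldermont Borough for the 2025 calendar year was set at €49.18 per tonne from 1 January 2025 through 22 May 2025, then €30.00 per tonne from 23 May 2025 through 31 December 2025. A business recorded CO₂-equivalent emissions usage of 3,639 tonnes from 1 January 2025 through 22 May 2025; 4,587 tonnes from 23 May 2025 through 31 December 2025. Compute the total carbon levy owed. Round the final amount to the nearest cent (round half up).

1 January – 22 May 2025: 3,639 tonnes at €49.18/tonne → €178,966.02
23 May – 31 December 2025: 4,587 tonnes at €30.00/tonne → €137,610.00

€316,576.02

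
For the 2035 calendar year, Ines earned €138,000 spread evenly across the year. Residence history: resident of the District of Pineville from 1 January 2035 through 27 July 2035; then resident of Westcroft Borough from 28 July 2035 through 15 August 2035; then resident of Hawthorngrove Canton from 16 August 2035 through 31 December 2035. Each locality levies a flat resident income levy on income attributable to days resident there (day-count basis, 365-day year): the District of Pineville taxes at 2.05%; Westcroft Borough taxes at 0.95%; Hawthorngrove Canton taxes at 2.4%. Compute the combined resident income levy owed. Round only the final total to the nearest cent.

The District of Pineville, 1 January – 27 July 2035: 208 days → €138,000 × 2.05% × 208/365 = €1,612.1425
Westcroft Borough, 28 July – 15 August 2035: 19 days → €138,000 × 0.95% × 19/365 = €68.2438
Hawthorngrove Canton, 16 August – 31 December 2035: 138 days → €138,000 × 2.4% × 138/365 = €1,252.2082
Total = €2,932.5945

€2,932.59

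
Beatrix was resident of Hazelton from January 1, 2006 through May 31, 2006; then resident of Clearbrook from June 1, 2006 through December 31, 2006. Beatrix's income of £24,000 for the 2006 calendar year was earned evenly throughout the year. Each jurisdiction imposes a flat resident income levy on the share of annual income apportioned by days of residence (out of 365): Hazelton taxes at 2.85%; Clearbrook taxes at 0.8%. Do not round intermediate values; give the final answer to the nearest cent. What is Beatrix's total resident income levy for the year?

Hazelton, January 1 – May 31, 2006: 151 days → £24,000 × 2.85% × 151/365 = £282.9699
Clearbrook, June 1 – December 31, 2006: 214 days → £24,000 × 0.8% × 214/365 = £112.5699
Total = £395.5397

£395.54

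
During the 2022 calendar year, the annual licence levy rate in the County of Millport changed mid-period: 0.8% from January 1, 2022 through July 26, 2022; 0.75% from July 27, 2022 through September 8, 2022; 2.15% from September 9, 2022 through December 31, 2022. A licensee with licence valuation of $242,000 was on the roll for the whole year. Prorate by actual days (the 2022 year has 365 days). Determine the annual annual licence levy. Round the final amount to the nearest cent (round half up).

$2,941.79

January 1 – July 26, 2022: 207 days at 0.8% → $242,000 × 0.8% × 207/365 = $1,097.9507
July 27 – September 8, 2022: 44 days at 0.75% → $242,000 × 0.75% × 44/365 = $218.7945
September 9 – December 31, 2022: 114 days at 2.15% → $242,000 × 2.15% × 114/365 = $1,625.0466
Total = $2,941.7918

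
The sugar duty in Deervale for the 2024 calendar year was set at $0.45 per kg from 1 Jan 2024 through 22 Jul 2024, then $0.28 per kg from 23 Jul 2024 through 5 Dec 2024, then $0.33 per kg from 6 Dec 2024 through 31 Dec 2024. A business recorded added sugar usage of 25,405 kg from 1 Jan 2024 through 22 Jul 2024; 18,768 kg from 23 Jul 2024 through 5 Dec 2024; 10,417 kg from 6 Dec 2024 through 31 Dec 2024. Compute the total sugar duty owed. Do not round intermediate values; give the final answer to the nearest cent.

1 Jan – 22 Jul 2024: 25,405 kg at $0.45/kg → $11,432.25
23 Jul – 5 Dec 2024: 18,768 kg at $0.28/kg → $5,255.04
6 Dec – 31 Dec 2024: 10,417 kg at $0.33/kg → $3,437.61

$20,124.90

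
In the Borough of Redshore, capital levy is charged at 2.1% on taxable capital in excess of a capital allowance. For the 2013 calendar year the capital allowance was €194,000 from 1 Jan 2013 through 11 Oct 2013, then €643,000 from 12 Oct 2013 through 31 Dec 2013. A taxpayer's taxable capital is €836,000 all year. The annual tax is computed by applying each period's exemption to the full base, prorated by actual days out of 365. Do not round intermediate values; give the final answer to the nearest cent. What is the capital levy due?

1 Jan – 11 Oct 2013: 284 days, exemption €194,000 → (€836,000 − €194,000) × 2.1% × 284/365 = €10,490.1041
12 Oct – 31 Dec 2013: 81 days, exemption €643,000 → (€836,000 − €643,000) × 2.1% × 81/365 = €899.4329
Total = €11,389.5370

€11,389.54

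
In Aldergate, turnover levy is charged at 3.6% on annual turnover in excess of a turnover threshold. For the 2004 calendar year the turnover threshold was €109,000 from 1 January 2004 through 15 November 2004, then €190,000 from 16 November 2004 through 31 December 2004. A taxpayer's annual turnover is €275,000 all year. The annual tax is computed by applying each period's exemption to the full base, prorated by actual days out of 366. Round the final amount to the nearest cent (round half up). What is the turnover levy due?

€5,609.51

1 January – 15 November 2004: 320 days, exemption €109,000 → (€275,000 − €109,000) × 3.6% × 320/366 = €5,224.9180
16 November – 31 December 2004: 46 days, exemption €190,000 → (€275,000 − €190,000) × 3.6% × 46/366 = €384.5902
Total = €5,609.5082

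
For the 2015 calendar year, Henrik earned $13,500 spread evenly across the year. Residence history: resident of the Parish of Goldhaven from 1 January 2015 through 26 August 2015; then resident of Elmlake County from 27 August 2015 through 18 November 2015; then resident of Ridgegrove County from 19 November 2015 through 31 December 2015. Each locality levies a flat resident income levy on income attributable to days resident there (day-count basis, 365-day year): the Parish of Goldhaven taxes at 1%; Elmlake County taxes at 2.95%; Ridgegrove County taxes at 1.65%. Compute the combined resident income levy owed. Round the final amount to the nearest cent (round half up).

$205.92

The Parish of Goldhaven, 1 January – 26 August 2015: 238 days → $13,500 × 1% × 238/365 = $88.0274
Elmlake County, 27 August – 18 November 2015: 84 days → $13,500 × 2.95% × 84/365 = $91.6521
Ridgegrove County, 19 November – 31 December 2015: 43 days → $13,500 × 1.65% × 43/365 = $26.2418
Total = $205.9212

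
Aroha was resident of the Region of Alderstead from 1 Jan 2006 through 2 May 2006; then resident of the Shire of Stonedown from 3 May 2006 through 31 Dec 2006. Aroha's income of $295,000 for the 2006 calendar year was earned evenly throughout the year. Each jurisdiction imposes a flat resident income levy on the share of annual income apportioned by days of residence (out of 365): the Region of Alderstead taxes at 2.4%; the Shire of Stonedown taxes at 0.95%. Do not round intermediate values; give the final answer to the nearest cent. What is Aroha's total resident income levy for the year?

$4,232.24

The Region of Alderstead, 1 Jan – 2 May 2006: 122 days → $295,000 × 2.4% × 122/365 = $2,366.4658
The Shire of Stonedown, 3 May – 31 Dec 2006: 243 days → $295,000 × 0.95% × 243/365 = $1,865.7740
Total = $4,232.2397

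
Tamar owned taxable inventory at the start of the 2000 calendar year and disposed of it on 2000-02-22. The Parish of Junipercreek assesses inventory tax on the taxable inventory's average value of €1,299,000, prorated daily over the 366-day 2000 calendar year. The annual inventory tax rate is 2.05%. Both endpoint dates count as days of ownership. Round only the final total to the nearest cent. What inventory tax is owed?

Days held (2000-01-01 to 2000-02-22): 53 out of 366
Tax = €1,299,000 × 2.05% × 53/366 = €3,856.1844

€3,856.18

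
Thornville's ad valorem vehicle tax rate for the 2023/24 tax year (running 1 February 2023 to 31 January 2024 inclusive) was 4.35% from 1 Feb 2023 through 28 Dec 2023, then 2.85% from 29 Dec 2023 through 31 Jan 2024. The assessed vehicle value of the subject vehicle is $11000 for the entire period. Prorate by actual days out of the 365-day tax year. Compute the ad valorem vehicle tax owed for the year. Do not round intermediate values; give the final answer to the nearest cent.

1 Feb – 28 Dec 2023: 331 days at 4.35% → $11000 × 4.35% × 331/365 = $433.9274
29 Dec 2023 – 31 Jan 2024: 34 days at 2.85% → $11000 × 2.85% × 34/365 = $29.2027
Total = $463.1301

$463.13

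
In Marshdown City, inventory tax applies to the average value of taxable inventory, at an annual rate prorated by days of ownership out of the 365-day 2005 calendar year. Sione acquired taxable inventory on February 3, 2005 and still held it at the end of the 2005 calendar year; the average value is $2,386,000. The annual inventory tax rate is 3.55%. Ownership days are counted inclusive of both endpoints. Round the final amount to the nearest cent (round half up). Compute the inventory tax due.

$77,044.92

Days held (February 3 – December 31, 2005): 332 out of 365
Tax = $2,386,000 × 3.55% × 332/365 = $77,044.9205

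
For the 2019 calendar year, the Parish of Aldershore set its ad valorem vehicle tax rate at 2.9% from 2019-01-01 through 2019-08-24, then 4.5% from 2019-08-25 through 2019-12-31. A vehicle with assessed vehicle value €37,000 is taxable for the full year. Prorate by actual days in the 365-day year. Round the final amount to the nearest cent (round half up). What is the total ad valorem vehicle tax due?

€1,282.23

2019-01-01 to 2019-08-24: 236 days at 2.9% → €37,000 × 2.9% × 236/365 = €693.7753
2019-08-25 to 2019-12-31: 129 days at 4.5% → €37,000 × 4.5% × 129/365 = €588.4521
Total = €1,282.2274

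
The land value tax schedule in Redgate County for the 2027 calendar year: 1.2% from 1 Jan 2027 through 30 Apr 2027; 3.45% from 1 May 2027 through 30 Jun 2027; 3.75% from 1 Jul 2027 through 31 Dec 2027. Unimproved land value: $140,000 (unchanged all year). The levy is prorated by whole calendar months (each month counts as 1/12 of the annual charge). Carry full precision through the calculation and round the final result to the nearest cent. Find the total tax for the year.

$3,990.00

1 Jan – 30 Apr 2027: 4 months at 1.2% → $140,000 × 1.2% × 4/12 = $560.0000
1 May – 30 Jun 2027: 2 months at 3.45% → $140,000 × 3.45% × 2/12 = $805.0000
1 Jul – 31 Dec 2027: 6 months at 3.75% → $140,000 × 3.75% × 6/12 = $2,625.0000
Total = $3,990.0000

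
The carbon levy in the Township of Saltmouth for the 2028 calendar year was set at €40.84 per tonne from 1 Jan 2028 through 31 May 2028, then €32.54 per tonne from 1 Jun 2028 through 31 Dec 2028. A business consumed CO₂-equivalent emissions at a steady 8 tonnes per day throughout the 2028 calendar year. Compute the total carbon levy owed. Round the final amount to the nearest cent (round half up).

1 Jan – 31 May 2028: 152 days × 8 tonnes/day = 1,216 tonnes at €40.84/tonne → €49,661.44
1 Jun – 31 Dec 2028: 214 days × 8 tonnes/day = 1,712 tonnes at €32.54/tonne → €55,708.48

€105,369.92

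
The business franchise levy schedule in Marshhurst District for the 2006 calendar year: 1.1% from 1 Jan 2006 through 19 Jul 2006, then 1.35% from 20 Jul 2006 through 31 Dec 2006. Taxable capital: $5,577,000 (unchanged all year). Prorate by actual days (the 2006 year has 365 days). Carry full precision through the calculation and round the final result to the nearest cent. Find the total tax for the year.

1 Jan – 19 Jul 2006: 200 days at 1.1% → $5,577,000 × 1.1% × 200/365 = $33,614.7945
20 Jul – 31 Dec 2006: 165 days at 1.35% → $5,577,000 × 1.35% × 165/365 = $34,034.9795
Total = $67,649.7740

$67,649.77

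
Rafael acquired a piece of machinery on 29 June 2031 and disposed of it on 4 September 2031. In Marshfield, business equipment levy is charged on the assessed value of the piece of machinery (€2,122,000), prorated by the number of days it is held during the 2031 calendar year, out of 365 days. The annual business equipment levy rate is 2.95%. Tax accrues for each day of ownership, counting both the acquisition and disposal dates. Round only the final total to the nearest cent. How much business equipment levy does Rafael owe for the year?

€11,662.28

Days held (29 June – 4 September 2031): 68 out of 365
Tax = €2,122,000 × 2.95% × 68/365 = €11,662.2795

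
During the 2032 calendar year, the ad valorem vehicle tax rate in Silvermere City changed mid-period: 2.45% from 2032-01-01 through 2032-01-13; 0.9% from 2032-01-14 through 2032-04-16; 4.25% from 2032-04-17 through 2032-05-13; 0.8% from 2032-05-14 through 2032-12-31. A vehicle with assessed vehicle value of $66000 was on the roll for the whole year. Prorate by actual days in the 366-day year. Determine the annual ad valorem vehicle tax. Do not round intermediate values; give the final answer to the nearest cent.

2032-01-01 to 2032-01-13: 13 days at 2.45% → $66000 × 2.45% × 13/366 = $57.4344
2032-01-14 to 2032-04-16: 94 days at 0.9% → $66000 × 0.9% × 94/366 = $152.5574
2032-04-17 to 2032-05-13: 27 days at 4.25% → $66000 × 4.25% × 27/366 = $206.9262
2032-05-14 to 2032-12-31: 232 days at 0.8% → $66000 × 0.8% × 232/366 = $334.6885
Total = $751.6066

$751.61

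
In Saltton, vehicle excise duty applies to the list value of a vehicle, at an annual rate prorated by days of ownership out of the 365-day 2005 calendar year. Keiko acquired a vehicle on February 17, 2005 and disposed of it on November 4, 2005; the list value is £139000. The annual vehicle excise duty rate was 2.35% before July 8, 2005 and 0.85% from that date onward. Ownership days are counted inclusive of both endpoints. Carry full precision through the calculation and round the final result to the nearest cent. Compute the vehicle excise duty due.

£1650.29

February 17 – July 7, 2005: 141 days at 2.35% → £139000 × 2.35% × 141/365 = £1261.8534
July 8 – November 4, 2005: 120 days at 0.85% → £139000 × 0.85% × 120/365 = £388.4384
Total = £1650.2918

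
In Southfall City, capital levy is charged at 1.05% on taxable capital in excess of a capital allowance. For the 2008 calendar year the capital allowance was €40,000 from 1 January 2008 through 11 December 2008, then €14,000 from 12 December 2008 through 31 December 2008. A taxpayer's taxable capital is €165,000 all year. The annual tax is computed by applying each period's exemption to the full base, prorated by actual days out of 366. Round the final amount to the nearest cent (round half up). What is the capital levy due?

1 January – 11 December 2008: 346 days, exemption €40,000 → (€165,000 − €40,000) × 1.05% × 346/366 = €1,240.7787
12 December – 31 December 2008: 20 days, exemption €14,000 → (€165,000 − €14,000) × 1.05% × 20/366 = €86.6393
Total = €1,327.4180

€1,327.42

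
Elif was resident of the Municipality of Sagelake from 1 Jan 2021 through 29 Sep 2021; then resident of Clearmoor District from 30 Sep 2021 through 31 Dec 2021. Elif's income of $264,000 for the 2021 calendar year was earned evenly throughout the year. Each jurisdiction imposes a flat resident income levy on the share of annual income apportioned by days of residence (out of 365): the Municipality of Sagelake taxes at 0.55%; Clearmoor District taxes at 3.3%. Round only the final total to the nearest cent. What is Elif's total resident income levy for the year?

$3,301.81

The Municipality of Sagelake, 1 Jan – 29 Sep 2021: 272 days → $264,000 × 0.55% × 272/365 = $1,082.0384
Clearmoor District, 30 Sep – 31 Dec 2021: 93 days → $264,000 × 3.3% × 93/365 = $2,219.7699
Total = $3,301.8082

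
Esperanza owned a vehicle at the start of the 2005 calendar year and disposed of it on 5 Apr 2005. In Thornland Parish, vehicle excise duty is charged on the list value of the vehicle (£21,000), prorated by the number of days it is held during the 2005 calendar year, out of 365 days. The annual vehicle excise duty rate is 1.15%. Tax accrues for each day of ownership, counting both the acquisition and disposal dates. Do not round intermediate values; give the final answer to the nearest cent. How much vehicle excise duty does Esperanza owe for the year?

Days held (1 Jan – 5 Apr 2005): 95 out of 365
Tax = £21,000 × 1.15% × 95/365 = £62.8562

£62.86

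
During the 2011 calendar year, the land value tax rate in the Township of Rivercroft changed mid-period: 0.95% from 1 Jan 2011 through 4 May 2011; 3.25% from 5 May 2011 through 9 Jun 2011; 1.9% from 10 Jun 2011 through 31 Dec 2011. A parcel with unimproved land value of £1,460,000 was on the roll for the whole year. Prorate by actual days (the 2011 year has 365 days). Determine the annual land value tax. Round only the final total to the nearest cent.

£24,972.00

1 Jan – 4 May 2011: 124 days at 0.95% → £1,460,000 × 0.95% × 124/365 = £4,712.0000
5 May – 9 Jun 2011: 36 days at 3.25% → £1,460,000 × 3.25% × 36/365 = £4,680.0000
10 Jun – 31 Dec 2011: 205 days at 1.9% → £1,460,000 × 1.9% × 205/365 = £15,580.0000
Total = £24,972.0000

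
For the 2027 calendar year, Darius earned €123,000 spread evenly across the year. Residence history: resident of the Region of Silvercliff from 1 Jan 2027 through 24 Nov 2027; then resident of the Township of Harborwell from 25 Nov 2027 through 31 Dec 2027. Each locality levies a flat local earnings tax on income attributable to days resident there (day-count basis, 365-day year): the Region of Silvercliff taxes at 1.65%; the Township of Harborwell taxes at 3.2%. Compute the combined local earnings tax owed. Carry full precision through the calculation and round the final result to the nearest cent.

The Region of Silvercliff, 1 Jan – 24 Nov 2027: 328 days → €123,000 × 1.65% × 328/365 = €1,823.7699
The Township of Harborwell, 25 Nov – 31 Dec 2027: 37 days → €123,000 × 3.2% × 37/365 = €398.9918
Total = €2,222.7616

€2,222.76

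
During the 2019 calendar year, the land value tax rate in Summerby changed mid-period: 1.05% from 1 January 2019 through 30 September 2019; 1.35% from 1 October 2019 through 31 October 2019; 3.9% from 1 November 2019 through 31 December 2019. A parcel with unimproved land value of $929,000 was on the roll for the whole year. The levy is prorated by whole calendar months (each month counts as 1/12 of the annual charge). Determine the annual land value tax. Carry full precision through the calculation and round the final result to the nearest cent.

1 January – 30 September 2019: 9 months at 1.05% → $929,000 × 1.05% × 9/12 = $7,315.8750
1 October – 31 October 2019: 1 month at 1.35% → $929,000 × 1.35% × 1/12 = $1,045.1250
1 November – 31 December 2019: 2 months at 3.9% → $929,000 × 3.9% × 2/12 = $6,038.5000
Total = $14,399.5000

$14,399.50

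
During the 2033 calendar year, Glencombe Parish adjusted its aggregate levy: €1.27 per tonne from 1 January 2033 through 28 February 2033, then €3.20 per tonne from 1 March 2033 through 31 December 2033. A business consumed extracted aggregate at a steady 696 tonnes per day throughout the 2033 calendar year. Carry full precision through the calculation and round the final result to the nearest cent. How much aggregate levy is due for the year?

1 January – 28 February 2033: 59 days × 696 tonnes/day = 41,064 tonnes at €1.27/tonne → €52,151.28
1 March – 31 December 2033: 306 days × 696 tonnes/day = 212,976 tonnes at €3.20/tonne → €681,523.20

€733,674.48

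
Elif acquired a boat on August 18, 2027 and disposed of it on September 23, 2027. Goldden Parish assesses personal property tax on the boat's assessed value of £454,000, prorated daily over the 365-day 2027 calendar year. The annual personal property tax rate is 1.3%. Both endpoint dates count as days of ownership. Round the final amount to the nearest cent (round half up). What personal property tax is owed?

£598.28

Days held (August 18 – September 23, 2027): 37 out of 365
Tax = £454,000 × 1.3% × 37/365 = £598.2849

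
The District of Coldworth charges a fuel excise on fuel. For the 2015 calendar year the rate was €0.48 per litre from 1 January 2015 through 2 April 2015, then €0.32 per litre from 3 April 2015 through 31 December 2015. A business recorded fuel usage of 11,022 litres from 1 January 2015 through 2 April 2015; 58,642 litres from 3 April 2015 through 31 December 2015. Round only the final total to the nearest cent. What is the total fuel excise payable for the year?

1 January – 2 April 2015: 11,022 litres at €0.48/litre → €5290.56
3 April – 31 December 2015: 58,642 litres at €0.32/litre → €18765.44

€24056.00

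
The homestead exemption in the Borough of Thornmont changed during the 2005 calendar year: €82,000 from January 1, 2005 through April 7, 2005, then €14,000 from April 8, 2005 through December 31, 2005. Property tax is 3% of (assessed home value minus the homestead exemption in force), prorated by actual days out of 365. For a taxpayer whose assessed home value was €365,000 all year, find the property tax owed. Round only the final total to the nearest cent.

January 1 – April 7, 2005: 97 days, exemption €82,000 → (€365,000 − €82,000) × 3% × 97/365 = €2,256.2466
April 8 – December 31, 2005: 268 days, exemption €14,000 → (€365,000 − €14,000) × 3% × 268/365 = €7,731.6164
Total = €9,987.8630

€9,987.86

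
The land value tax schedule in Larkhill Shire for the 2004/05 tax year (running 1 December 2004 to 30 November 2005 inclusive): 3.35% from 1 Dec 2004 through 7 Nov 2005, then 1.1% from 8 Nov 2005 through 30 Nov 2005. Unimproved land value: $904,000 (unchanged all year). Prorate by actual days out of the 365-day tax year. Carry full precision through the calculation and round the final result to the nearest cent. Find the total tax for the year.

$29,002.30

1 Dec 2004 – 7 Nov 2005: 342 days at 3.35% → $904,000 × 3.35% × 342/365 = $28,375.6932
8 Nov – 30 Nov 2005: 23 days at 1.1% → $904,000 × 1.1% × 23/365 = $626.6082
Total = $29,002.3014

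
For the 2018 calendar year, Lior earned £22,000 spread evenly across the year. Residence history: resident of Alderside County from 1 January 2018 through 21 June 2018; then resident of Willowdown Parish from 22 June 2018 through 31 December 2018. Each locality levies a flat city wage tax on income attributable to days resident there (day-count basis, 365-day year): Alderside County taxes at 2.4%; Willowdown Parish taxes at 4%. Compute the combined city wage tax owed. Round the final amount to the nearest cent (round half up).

Alderside County, 1 January – 21 June 2018: 172 days → £22,000 × 2.4% × 172/365 = £248.8110
Willowdown Parish, 22 June – 31 December 2018: 193 days → £22,000 × 4% × 193/365 = £465.3151
Total = £714.1260

£714.13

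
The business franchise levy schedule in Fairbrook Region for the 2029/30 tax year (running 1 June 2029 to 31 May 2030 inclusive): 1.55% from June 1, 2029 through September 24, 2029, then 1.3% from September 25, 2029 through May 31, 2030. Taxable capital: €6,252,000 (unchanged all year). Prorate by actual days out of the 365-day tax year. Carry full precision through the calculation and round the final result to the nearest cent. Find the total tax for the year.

June 1 – September 24, 2029: 116 days at 1.55% → €6,252,000 × 1.55% × 116/365 = €30,797.5233
September 25, 2029 – May 31, 2030: 249 days at 1.3% → €6,252,000 × 1.3% × 249/365 = €55,445.8192
Total = €86,243.3425

€86,243.34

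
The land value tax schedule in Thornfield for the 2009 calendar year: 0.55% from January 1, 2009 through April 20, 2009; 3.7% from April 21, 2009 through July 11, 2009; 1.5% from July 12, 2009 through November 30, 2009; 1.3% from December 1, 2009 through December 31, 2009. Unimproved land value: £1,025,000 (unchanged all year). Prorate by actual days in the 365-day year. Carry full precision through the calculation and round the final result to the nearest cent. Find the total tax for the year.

£17,332.33

January 1 – April 20, 2009: 110 days at 0.55% → £1,025,000 × 0.55% × 110/365 = £1,698.9726
April 21 – July 11, 2009: 82 days at 3.7% → £1,025,000 × 3.7% × 82/365 = £8,520.1370
July 12 – November 30, 2009: 142 days at 1.5% → £1,025,000 × 1.5% × 142/365 = £5,981.5068
December 1 – December 31, 2009: 31 days at 1.3% → £1,025,000 × 1.3% × 31/365 = £1,131.7123
Total = £17,332.3288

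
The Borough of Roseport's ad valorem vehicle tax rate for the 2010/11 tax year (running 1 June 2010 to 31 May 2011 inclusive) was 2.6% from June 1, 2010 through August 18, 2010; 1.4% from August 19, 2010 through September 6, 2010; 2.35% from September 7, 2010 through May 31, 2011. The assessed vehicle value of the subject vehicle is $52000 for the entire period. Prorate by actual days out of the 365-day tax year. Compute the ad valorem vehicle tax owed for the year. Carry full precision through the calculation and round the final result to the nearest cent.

June 1 – August 18, 2010: 79 days at 2.6% → $52000 × 2.6% × 79/365 = $292.6247
August 19 – September 6, 2010: 19 days at 1.4% → $52000 × 1.4% × 19/365 = $37.8959
September 7, 2010 – May 31, 2011: 267 days at 2.35% → $52000 × 2.35% × 267/365 = $893.9014
Total = $1224.4219

$1224.42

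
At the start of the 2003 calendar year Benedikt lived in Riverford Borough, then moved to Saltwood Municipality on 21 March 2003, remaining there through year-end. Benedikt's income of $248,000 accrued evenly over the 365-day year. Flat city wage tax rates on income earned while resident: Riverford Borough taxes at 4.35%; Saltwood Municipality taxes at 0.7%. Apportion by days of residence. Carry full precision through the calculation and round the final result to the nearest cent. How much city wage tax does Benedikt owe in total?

$3,695.20

Riverford Borough, 1 January – 20 March 2003: 79 days → $248,000 × 4.35% × 79/365 = $2,334.9370
Saltwood Municipality, 21 March – 31 December 2003: 286 days → $248,000 × 0.7% × 286/365 = $1,360.2630
Total = $3,695.2000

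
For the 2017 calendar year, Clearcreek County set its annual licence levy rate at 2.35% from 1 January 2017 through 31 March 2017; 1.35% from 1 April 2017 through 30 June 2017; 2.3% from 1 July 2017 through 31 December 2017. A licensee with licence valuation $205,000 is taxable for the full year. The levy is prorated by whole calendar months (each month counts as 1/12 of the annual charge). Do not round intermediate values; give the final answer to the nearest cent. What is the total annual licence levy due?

$4,253.75

1 January – 31 March 2017: 3 months at 2.35% → $205,000 × 2.35% × 3/12 = $1,204.3750
1 April – 30 June 2017: 3 months at 1.35% → $205,000 × 1.35% × 3/12 = $691.8750
1 July – 31 December 2017: 6 months at 2.3% → $205,000 × 2.3% × 6/12 = $2,357.5000
Total = $4,253.7500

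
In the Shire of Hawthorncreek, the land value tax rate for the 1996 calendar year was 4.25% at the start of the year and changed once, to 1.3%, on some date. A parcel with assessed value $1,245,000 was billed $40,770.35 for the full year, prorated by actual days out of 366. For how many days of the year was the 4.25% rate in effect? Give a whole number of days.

245 days

Let d = days at the first rate; then 366 − d days at the second rate.
$1,245,000 × [4.25%·d + 1.3%·(366−d)] / 366 = $40,770.35
Solving gives d = 245, so the new rate took effect on 2 September 1996.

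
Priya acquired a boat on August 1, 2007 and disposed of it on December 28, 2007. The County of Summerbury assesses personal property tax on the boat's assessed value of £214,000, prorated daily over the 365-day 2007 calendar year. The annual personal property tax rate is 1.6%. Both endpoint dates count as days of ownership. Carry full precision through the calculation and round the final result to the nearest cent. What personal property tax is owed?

£1,407.12

Days held (August 1 – December 28, 2007): 150 out of 365
Tax = £214,000 × 1.6% × 150/365 = £1,407.1233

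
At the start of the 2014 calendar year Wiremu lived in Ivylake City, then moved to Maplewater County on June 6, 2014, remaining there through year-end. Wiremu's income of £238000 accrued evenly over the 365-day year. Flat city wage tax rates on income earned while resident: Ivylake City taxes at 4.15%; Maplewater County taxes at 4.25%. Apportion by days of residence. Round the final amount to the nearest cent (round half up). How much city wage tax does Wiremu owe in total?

£10013.28

Ivylake City, January 1 – June 5, 2014: 156 days → £238000 × 4.15% × 156/365 = £4221.4027
Maplewater County, June 6 – December 31, 2014: 209 days → £238000 × 4.25% × 209/365 = £5791.8767
Total = £10013.2795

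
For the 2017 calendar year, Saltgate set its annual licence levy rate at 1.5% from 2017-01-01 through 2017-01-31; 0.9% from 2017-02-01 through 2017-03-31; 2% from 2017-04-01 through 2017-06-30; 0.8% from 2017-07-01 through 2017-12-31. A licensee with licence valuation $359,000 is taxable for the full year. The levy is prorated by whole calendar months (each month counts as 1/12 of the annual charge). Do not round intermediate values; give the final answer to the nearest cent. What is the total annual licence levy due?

$4,218.25

2017-01-01 to 2017-01-31: 1 month at 1.5% → $359,000 × 1.5% × 1/12 = $448.7500
2017-02-01 to 2017-03-31: 2 months at 0.9% → $359,000 × 0.9% × 2/12 = $538.5000
2017-04-01 to 2017-06-30: 3 months at 2% → $359,000 × 2% × 3/12 = $1,795.0000
2017-07-01 to 2017-12-31: 6 months at 0.8% → $359,000 × 0.8% × 6/12 = $1,436.0000
Total = $4,218.2500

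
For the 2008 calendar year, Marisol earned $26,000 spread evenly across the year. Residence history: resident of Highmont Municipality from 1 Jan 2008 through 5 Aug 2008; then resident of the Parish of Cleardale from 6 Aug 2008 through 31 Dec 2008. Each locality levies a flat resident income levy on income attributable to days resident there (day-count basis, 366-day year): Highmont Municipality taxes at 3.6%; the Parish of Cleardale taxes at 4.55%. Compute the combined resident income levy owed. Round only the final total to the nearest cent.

$1,035.88

Highmont Municipality, 1 Jan – 5 Aug 2008: 218 days → $26,000 × 3.6% × 218/366 = $557.5082
The Parish of Cleardale, 6 Aug – 31 Dec 2008: 148 days → $26,000 × 4.55% × 148/366 = $478.3716
Total = $1,035.8798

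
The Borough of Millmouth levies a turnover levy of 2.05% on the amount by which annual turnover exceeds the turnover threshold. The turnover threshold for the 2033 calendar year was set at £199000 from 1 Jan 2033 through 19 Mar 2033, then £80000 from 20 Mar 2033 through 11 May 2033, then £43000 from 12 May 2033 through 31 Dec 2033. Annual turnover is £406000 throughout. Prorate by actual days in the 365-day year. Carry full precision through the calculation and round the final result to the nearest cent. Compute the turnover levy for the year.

1 Jan – 19 Mar 2033: 78 days, exemption £199000 → (£406000 − £199000) × 2.05% × 78/365 = £906.8301
20 Mar – 11 May 2033: 53 days, exemption £80000 → (£406000 − £80000) × 2.05% × 53/365 = £970.4082
12 May – 31 Dec 2033: 234 days, exemption £43000 → (£406000 − £43000) × 2.05% × 234/365 = £4770.7151
Total = £6647.9534

£6647.95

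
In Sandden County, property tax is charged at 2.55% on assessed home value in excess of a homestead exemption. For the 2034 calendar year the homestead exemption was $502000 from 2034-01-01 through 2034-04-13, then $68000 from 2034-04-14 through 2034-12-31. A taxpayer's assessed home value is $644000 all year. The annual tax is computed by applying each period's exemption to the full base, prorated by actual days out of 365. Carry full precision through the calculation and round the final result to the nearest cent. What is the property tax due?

2034-01-01 to 2034-04-13: 103 days, exemption $502000 → ($644000 − $502000) × 2.55% × 103/365 = $1021.8164
2034-04-14 to 2034-12-31: 262 days, exemption $68000 → ($644000 − $68000) × 2.55% × 262/365 = $10543.1671
Total = $11564.9836

$11564.98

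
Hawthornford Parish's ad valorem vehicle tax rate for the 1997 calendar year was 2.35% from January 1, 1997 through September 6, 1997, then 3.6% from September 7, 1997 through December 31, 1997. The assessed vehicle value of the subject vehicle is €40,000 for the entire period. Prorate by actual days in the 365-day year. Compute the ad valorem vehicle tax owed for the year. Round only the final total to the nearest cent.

€1,098.90

January 1 – September 6, 1997: 249 days at 2.35% → €40,000 × 2.35% × 249/365 = €641.2603
September 7 – December 31, 1997: 116 days at 3.6% → €40,000 × 3.6% × 116/365 = €457.6438
Total = €1,098.9041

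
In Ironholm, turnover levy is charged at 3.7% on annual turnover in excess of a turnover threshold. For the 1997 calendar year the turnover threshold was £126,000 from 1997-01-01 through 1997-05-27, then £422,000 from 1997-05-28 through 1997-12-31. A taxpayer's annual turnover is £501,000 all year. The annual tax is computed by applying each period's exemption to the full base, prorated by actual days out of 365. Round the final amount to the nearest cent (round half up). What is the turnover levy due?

1997-01-01 to 1997-05-27: 147 days, exemption £126,000 → (£501,000 − £126,000) × 3.7% × 147/365 = £5,588.0137
1997-05-28 to 1997-12-31: 218 days, exemption £422,000 → (£501,000 − £422,000) × 3.7% × 218/365 = £1,745.7918
Total = £7,333.8055

£7,333.81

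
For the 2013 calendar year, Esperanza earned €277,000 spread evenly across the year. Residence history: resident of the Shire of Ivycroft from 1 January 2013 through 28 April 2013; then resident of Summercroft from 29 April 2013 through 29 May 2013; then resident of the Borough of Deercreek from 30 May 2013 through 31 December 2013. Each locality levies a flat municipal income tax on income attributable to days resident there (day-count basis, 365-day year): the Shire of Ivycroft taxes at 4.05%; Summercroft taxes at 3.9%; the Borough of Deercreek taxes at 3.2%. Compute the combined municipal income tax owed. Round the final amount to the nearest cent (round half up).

€9,789.86

The Shire of Ivycroft, 1 January – 28 April 2013: 118 days → €277,000 × 4.05% × 118/365 = €3,626.8027
Summercroft, 29 April – 29 May 2013: 31 days → €277,000 × 3.9% × 31/365 = €917.5151
The Borough of Deercreek, 30 May – 31 December 2013: 216 days → €277,000 × 3.2% × 216/365 = €5,245.5452
Total = €9,789.8630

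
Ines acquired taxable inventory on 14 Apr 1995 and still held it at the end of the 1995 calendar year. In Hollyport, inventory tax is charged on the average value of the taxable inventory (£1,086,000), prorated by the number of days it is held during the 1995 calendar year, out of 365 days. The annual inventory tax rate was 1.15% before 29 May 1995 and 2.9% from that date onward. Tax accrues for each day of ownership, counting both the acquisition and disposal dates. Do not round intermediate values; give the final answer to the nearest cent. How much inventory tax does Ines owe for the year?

£20,263.57

14 Apr – 28 May 1995: 45 days at 1.15% → £1,086,000 × 1.15% × 45/365 = £1,539.7397
29 May – 31 Dec 1995: 217 days at 2.9% → £1,086,000 × 2.9% × 217/365 = £18,723.8301
Total = £20,263.5699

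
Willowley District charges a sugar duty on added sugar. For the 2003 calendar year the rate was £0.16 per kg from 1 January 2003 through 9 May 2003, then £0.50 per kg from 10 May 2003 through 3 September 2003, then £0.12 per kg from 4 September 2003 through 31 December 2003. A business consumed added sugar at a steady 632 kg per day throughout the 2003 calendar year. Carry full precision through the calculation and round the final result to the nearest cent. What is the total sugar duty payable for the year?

£59,041.44

1 January – 9 May 2003: 129 days × 632 kg/day = 81,528 kg at £0.16/kg → £13,044.48
10 May – 3 September 2003: 117 days × 632 kg/day = 73,944 kg at £0.50/kg → £36,972.00
4 September – 31 December 2003: 119 days × 632 kg/day = 75,208 kg at £0.12/kg → £9,024.96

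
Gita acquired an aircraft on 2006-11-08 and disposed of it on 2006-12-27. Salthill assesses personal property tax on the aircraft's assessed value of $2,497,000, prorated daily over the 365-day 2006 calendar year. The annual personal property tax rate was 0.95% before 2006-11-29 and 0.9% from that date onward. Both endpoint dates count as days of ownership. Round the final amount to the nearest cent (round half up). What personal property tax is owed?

$3,150.32

2006-11-08 to 2006-11-28: 21 days at 0.95% → $2,497,000 × 0.95% × 21/365 = $1,364.7986
2006-11-29 to 2006-12-27: 29 days at 0.9% → $2,497,000 × 0.9% × 29/365 = $1,785.5260
Total = $3,150.3247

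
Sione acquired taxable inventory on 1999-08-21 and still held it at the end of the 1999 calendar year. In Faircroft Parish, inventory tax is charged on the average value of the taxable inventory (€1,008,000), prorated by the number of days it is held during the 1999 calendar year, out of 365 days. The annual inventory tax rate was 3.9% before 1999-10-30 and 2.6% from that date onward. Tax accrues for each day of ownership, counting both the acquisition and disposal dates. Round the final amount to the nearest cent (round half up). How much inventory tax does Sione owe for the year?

1999-08-21 to 1999-10-29: 70 days at 3.9% → €1,008,000 × 3.9% × 70/365 = €7,539.2877
1999-10-30 to 1999-12-31: 63 days at 2.6% → €1,008,000 × 2.6% × 63/365 = €4,523.5726
Total = €12,062.8603

€12,062.86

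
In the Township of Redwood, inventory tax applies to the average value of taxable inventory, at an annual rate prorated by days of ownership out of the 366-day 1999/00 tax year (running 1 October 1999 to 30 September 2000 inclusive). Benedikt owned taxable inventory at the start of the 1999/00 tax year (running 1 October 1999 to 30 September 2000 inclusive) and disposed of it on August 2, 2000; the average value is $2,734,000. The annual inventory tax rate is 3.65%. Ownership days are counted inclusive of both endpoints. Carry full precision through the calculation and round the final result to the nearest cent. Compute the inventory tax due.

Days held (October 1, 1999 – August 2, 2000): 307 out of 366
Tax = $2,734,000 × 3.65% × 307/366 = $83,704.4727

$83,704.47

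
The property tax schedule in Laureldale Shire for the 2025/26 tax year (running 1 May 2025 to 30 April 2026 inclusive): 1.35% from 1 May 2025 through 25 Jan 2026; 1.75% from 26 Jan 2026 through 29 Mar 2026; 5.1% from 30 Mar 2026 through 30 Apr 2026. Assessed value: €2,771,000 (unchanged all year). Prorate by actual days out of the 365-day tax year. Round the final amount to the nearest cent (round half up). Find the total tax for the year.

1 May 2025 – 25 Jan 2026: 270 days at 1.35% → €2,771,000 × 1.35% × 270/365 = €27,672.0411
26 Jan – 29 Mar 2026: 63 days at 1.75% → €2,771,000 × 1.75% × 63/365 = €8,369.9384
30 Mar – 30 Apr 2026: 32 days at 5.1% → €2,771,000 × 5.1% × 32/365 = €12,389.7863
Total = €48,431.7658

€48,431.77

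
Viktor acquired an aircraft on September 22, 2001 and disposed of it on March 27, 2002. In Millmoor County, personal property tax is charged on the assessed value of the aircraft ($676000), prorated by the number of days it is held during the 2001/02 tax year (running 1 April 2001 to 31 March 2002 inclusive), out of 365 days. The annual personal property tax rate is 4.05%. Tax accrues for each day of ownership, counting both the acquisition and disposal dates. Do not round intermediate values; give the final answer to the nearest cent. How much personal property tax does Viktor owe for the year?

Days held (September 22, 2001 – March 27, 2002): 187 out of 365
Tax = $676000 × 4.05% × 187/365 = $14026.5370

$14026.54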